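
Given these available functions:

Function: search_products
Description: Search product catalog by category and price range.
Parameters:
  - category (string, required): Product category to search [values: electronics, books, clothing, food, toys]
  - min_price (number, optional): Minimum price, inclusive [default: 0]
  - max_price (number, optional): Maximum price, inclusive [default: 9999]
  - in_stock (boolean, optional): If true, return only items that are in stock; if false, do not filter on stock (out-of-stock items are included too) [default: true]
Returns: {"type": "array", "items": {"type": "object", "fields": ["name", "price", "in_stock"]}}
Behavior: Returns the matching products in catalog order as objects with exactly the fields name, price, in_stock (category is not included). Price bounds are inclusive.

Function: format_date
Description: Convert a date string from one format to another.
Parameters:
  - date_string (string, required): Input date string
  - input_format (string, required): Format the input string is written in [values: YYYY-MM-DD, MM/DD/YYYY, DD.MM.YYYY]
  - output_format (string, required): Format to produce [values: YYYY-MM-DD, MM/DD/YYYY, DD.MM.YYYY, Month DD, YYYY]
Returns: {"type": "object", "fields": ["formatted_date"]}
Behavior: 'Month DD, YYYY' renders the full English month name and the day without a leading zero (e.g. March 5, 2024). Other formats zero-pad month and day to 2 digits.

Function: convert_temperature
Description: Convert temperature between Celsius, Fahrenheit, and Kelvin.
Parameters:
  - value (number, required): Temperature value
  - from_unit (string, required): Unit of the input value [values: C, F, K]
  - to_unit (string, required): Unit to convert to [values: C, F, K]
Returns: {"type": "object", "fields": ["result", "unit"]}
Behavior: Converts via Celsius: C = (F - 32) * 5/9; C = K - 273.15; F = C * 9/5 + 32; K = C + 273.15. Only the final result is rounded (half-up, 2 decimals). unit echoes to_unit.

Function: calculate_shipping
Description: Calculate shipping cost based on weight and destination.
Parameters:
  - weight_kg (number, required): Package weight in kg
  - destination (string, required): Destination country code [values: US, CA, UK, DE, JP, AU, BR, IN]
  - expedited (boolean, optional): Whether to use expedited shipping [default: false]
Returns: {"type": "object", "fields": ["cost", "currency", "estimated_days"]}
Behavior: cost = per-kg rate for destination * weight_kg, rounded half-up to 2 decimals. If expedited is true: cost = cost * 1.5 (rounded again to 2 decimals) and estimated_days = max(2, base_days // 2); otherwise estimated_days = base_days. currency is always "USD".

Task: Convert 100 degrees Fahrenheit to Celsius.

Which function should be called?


The task needs a function whose description is: Convert temperature between Celsius, Fahrenheit, and Kelvin.
convert_temperature


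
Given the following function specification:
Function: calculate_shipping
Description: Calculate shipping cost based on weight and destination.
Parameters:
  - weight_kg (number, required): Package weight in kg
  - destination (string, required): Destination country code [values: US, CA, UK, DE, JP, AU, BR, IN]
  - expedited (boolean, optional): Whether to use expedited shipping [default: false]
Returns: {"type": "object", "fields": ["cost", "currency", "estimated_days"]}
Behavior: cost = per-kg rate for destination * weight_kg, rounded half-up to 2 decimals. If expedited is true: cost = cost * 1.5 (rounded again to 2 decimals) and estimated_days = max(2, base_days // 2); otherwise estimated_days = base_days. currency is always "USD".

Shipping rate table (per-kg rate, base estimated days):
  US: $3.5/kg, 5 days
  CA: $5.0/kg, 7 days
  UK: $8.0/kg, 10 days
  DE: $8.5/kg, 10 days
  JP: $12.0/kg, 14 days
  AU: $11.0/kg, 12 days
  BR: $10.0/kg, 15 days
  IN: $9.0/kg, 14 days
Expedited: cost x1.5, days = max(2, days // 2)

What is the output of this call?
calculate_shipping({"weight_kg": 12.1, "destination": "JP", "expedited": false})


Rate for JP: $12.0/kg, base 14 days
cost = 12.0 * 12.1 = 145.2 -> 145.20
expedited not set/false: estimated_days = 14
Output:
{"cost": 145.2, "currency": "USD", "estimated_days": 14}


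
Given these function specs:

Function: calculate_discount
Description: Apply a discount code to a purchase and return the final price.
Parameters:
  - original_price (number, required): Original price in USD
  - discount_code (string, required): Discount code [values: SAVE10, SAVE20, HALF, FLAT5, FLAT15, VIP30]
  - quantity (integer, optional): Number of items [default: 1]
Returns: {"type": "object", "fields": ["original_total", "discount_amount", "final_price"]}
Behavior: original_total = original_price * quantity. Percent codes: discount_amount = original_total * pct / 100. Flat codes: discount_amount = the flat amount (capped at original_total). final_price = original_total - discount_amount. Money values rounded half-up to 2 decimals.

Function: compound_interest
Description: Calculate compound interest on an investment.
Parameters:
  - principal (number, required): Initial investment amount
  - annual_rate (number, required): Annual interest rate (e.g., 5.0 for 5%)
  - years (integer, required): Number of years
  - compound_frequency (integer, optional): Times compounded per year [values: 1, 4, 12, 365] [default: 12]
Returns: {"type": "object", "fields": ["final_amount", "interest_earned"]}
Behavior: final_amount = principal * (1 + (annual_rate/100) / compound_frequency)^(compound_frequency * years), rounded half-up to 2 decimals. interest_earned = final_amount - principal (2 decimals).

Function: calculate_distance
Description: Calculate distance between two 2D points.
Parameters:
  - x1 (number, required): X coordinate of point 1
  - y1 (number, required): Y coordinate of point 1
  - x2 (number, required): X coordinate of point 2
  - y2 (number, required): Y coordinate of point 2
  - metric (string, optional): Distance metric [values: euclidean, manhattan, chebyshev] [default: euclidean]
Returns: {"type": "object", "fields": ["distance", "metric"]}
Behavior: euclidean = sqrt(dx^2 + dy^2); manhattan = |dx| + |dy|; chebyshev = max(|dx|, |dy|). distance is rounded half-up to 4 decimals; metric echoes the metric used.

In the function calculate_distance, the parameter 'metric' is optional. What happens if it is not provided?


The calculate_distance spec declares:
  - metric (string, optional): Distance metric [values: euclidean, manhattan, chebyshev] [default: euclidean]
It defaults to euclidean


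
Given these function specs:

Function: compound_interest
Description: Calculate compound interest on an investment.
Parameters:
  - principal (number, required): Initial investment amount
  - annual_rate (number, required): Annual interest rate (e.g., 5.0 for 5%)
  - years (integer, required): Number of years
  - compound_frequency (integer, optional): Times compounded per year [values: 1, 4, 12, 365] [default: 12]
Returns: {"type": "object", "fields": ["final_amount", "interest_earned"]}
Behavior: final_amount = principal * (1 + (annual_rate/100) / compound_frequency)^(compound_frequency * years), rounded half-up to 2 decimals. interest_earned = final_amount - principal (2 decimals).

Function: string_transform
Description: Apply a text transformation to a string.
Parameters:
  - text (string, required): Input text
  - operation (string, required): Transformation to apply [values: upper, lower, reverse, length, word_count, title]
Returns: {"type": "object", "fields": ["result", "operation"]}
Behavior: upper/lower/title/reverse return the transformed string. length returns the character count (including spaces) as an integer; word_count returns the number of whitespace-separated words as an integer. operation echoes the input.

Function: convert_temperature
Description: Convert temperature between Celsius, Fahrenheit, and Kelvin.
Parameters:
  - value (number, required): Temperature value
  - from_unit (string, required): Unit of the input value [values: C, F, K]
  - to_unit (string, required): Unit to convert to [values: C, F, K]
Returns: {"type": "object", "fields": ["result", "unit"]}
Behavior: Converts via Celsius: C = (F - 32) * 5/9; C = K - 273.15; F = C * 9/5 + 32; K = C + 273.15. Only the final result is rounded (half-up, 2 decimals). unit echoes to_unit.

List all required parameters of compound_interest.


Parameters of compound_interest and their required/optional flag:
  principal: required
  annual_rate: required
  years: required
  compound_frequency: optional
annual_rate, principal, years


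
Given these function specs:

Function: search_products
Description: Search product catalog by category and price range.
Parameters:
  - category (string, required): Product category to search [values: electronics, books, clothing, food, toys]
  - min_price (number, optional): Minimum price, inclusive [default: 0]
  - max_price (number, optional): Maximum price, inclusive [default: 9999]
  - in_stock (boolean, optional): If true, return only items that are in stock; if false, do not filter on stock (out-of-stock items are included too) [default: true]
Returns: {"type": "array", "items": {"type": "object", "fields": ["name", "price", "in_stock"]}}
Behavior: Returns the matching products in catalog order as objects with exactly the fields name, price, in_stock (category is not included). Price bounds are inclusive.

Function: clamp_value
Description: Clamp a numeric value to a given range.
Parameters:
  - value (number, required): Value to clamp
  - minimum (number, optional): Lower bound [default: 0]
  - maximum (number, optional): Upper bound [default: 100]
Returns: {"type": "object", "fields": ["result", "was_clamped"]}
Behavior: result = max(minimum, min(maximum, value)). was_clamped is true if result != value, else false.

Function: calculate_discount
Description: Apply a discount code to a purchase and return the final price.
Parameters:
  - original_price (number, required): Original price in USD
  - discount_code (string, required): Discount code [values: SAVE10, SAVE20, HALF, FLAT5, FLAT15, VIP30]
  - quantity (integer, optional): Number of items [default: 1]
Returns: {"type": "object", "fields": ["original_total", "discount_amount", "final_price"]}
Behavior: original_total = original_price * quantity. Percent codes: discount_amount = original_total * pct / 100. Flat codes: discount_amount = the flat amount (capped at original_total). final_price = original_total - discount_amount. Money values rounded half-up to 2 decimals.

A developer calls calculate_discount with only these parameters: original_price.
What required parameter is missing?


Required parameters: original_price, discount_code
Provided: original_price
Missing: discount_code
discount_code


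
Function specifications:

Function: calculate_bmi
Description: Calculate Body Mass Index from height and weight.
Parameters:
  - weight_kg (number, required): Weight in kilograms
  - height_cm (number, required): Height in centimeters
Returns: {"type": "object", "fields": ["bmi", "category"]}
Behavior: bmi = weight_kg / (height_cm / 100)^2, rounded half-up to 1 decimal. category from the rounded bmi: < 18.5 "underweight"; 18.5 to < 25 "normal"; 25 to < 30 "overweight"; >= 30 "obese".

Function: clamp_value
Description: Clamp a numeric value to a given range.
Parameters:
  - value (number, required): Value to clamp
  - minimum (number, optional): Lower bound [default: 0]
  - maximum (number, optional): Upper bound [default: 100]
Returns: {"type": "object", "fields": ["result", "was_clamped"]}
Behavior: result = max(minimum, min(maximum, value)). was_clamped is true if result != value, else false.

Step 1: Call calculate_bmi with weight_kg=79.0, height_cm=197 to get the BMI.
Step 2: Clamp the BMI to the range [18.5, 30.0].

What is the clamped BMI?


Step 1: calculate_bmi(weight_kg=79.0, height_cm=197)
  height_m = 197 / 100 = 1.97
  bmi = 79.0 / 1.97^2 = 79.0 / 3.8809 = 20.356103 -> 20.4
  18.5 <= 20.4 < 25 -> normal
  -> bmi = 20.4
Step 2: clamp_value(value=20.4, minimum=18.5, maximum=30.0)
  result = max(18.5, min(30.0, 20.4)) = max(18.5, 20.4) = 20.4
  was_clamped = (20.4 != 20.4) = false
  -> result = 20.4
20.4


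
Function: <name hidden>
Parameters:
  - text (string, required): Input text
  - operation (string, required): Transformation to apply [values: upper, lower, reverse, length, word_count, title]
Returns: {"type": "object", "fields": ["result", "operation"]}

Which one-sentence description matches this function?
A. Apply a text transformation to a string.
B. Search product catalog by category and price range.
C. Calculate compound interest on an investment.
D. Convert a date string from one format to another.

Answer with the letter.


Parameters text, operation and return ["result", "operation"] fit: Apply a text transformation to a string.
A


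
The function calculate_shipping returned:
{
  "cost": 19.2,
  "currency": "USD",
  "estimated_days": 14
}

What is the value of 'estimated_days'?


14


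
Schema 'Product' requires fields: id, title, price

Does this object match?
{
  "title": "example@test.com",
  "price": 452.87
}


Checking required fields...
Missing: id
Invalid - missing required field 'id'


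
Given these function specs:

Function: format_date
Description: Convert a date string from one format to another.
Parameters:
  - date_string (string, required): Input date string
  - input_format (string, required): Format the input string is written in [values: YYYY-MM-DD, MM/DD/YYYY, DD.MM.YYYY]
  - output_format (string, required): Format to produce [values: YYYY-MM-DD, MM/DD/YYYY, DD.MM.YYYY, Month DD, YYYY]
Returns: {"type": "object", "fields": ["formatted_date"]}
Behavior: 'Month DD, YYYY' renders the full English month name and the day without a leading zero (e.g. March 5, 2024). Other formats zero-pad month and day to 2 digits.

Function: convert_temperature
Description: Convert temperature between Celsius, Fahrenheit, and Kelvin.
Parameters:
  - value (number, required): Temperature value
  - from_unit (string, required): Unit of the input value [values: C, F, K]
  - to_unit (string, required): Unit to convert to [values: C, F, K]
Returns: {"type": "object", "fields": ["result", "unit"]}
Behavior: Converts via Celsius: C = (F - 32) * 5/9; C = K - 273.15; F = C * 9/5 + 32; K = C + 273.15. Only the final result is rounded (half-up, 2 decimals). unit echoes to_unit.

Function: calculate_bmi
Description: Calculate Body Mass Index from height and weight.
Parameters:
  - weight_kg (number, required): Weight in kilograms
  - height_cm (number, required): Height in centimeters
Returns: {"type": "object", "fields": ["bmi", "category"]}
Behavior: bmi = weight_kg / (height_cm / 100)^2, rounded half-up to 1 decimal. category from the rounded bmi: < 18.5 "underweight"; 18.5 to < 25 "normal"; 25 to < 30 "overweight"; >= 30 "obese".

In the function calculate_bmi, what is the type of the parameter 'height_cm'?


The calculate_bmi spec declares:
  - height_cm (number, required): Height in centimeters
Type:
number


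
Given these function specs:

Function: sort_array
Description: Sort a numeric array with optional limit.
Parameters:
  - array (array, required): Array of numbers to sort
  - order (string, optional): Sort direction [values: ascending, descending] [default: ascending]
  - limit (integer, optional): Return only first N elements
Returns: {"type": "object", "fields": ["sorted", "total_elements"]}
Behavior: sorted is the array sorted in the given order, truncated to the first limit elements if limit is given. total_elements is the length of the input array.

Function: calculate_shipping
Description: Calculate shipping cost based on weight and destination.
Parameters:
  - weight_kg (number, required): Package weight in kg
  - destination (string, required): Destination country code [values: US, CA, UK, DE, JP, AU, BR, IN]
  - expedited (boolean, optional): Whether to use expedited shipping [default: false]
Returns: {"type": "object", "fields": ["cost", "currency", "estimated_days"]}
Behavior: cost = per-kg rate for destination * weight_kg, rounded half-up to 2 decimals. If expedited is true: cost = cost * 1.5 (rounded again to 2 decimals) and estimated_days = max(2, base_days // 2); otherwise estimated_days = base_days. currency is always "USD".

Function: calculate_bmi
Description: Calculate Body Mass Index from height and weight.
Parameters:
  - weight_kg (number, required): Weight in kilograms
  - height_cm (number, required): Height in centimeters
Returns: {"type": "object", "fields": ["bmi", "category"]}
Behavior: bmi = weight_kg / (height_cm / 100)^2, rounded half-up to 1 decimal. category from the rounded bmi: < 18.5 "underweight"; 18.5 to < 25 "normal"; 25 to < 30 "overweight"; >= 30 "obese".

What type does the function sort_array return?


The sort_array spec declares Returns: {"type": "object", "fields": ["sorted", "total_elements"]}
Type:
object


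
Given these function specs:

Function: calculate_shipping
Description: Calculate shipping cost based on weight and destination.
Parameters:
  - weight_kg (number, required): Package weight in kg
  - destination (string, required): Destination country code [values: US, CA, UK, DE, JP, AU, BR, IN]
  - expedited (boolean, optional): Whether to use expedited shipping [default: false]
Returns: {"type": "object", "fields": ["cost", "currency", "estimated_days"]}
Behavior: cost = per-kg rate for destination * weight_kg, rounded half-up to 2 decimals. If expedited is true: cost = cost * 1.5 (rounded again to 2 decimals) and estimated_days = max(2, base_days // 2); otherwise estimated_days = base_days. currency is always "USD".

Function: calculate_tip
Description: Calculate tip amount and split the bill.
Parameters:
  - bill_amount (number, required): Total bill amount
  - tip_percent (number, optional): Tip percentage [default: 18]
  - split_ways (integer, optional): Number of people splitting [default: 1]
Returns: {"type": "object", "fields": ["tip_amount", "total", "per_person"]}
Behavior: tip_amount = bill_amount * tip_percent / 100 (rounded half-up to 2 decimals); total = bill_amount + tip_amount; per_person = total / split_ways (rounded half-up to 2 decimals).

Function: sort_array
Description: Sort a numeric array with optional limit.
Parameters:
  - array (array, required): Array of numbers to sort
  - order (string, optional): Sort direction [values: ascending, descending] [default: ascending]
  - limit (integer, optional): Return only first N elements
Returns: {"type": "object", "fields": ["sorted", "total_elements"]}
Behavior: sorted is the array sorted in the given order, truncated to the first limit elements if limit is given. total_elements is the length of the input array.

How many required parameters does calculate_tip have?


Parameters of calculate_tip: bill_amount (required), tip_percent (optional), split_ways (optional)
Required count:
1


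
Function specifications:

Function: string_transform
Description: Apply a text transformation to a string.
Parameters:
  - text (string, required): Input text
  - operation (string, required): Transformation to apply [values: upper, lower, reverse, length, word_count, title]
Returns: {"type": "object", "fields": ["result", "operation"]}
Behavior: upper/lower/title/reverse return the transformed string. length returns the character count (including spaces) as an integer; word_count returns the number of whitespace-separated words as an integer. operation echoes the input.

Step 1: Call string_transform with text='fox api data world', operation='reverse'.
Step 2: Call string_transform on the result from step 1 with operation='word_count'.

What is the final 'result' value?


Step 1: string_transform(text='fox api data world', operation='reverse')
  -> result = 'dlrow atad ipa xof'
Step 2: string_transform(text='dlrow atad ipa xof', operation='word_count')
  words: dlrow, atad, ipa, xof -> 4
  -> result = 4
4


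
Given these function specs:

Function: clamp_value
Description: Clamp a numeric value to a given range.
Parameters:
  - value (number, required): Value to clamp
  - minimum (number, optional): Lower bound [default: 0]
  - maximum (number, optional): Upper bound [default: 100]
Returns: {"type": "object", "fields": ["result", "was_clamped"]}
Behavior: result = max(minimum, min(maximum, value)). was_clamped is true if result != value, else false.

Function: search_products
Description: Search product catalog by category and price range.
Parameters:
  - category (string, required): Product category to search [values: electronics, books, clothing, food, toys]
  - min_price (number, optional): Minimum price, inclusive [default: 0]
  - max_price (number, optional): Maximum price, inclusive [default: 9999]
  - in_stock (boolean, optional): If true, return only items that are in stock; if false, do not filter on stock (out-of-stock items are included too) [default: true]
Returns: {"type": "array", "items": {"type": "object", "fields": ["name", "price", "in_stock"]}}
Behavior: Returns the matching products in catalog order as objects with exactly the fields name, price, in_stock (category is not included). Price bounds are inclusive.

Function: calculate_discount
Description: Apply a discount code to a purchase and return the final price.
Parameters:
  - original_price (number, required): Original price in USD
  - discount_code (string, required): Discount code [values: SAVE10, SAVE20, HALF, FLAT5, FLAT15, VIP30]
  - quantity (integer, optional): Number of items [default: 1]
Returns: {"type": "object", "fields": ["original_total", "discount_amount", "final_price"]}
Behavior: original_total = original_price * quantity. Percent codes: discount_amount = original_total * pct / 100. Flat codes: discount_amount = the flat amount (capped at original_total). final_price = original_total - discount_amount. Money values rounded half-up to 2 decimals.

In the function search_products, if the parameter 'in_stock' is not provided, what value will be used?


The search_products spec declares:
  - in_stock (boolean, optional): If true, return only items that are in stock; if false, do not filter on stock (out-of-stock items are included too) [default: true]
Default:
true


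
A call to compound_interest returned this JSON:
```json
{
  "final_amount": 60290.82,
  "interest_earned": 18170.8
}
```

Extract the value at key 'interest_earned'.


18170.8


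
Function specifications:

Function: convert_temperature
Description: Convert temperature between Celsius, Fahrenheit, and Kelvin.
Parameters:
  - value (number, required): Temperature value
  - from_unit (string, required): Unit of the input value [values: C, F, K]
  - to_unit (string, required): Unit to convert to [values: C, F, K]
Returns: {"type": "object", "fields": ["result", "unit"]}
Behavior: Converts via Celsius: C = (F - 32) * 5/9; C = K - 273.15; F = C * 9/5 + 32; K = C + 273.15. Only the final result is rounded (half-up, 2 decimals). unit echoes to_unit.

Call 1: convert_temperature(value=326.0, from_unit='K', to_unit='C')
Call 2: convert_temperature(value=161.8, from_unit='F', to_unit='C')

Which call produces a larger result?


Call 1:
  To C: 326 - 273.15 = 52.85
  Target is C: 52.85
  Round to 2 decimals: 52.85
  -> 52.85 C
Call 2:
  To C: (161.8 - 32) * 5/9 = 72.111111
  Target is C: 72.111111
  Round to 2 decimals: 72.11
  -> 72.11 C
Call 2 (72.11 C)


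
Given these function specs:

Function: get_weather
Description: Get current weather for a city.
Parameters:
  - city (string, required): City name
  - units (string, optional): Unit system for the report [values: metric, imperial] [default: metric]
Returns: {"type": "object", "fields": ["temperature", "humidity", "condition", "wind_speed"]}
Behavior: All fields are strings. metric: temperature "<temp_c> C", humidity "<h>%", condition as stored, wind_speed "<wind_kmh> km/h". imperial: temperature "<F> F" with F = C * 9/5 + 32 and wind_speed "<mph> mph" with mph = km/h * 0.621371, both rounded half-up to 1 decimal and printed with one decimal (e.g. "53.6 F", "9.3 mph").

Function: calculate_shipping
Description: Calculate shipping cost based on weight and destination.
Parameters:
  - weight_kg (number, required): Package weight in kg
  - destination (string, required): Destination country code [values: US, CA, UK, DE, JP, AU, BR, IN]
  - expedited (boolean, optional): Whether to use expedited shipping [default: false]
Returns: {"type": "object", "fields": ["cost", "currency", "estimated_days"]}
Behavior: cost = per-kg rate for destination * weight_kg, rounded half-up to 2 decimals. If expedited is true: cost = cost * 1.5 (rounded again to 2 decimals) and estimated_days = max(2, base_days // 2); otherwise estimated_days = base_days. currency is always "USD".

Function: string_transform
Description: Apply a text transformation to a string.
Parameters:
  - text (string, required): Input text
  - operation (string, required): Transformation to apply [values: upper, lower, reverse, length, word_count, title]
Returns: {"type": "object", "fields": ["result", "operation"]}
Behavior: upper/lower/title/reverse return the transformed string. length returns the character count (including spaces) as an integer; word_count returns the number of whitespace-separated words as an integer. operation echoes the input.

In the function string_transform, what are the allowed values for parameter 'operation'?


The string_transform spec declares:
  - operation (string, required): Transformation to apply [values: upper, lower, reverse, length, word_count, title]
Allowed values:
upper, lower, reverse, length, word_count, title


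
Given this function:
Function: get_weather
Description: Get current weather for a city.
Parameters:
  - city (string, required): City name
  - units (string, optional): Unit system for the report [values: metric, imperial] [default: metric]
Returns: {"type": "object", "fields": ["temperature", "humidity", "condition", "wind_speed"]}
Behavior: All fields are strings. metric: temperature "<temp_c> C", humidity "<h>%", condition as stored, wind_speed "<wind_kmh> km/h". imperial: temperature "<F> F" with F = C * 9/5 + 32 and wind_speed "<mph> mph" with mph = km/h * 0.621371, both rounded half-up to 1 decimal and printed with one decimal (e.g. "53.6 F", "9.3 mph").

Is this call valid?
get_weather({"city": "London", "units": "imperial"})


Checking all required parameters present and types match... All valid.
Valid


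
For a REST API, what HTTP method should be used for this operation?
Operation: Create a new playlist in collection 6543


GET = read, POST = create, PUT = update/replace, DELETE = remove
This operation is a create.
POST


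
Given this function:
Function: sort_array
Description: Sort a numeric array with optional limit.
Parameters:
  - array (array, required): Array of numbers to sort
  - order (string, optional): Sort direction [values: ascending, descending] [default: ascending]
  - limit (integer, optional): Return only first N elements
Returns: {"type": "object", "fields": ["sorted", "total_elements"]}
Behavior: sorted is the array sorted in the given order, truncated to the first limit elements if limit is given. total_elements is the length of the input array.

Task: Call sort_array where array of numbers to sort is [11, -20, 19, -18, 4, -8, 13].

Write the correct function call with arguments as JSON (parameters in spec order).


Mapping each described value to its parameter name:
  'Array of numbers to sort' -> array = [11, -20, 19, -18, 4, -8, 13]
sort_array({"array": [11, -20, 19, -18, 4, -8, 13]})


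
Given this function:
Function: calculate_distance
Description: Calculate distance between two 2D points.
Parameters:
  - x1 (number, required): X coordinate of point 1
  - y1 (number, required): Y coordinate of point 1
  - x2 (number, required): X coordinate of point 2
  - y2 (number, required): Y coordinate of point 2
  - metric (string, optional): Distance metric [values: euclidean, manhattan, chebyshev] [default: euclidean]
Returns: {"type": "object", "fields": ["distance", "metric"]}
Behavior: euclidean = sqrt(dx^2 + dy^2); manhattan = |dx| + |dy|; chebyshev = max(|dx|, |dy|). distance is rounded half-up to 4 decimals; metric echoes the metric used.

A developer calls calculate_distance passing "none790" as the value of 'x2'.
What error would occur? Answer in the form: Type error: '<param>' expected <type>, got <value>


Spec: 'x2' is declared as number; "none790" is a string.
Type error: 'x2' expected number, got "none790"


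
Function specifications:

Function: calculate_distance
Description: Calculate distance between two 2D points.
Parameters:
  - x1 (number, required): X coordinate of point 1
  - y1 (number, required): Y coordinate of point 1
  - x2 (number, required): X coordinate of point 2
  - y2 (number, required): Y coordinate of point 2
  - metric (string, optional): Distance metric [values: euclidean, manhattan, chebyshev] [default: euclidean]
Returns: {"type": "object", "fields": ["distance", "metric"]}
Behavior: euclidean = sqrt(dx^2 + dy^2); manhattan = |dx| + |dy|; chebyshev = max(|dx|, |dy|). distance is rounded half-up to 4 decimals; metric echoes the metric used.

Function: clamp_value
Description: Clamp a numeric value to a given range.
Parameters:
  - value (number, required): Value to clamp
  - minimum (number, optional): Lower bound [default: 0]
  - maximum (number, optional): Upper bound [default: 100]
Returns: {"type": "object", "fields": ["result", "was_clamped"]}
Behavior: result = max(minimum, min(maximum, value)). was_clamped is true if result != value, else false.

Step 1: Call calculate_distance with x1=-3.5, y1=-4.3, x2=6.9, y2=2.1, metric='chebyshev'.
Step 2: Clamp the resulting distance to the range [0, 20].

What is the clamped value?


Step 1: calculate_distance (chebyshev)
  |dx| = |6.9 - -3.5| = 10.4; |dy| = |2.1 - -4.3| = 6.4
  chebyshev: max(10.4, 6.4) = 10.4
  Round to 4 decimals: 10.4
  -> distance = 10.4
Step 2: clamp_value(value=10.4, minimum=0, maximum=20)
  result = max(0, min(20, 10.4)) = max(0, 10.4) = 10.4
  was_clamped = (10.4 != 10.4) = false
  -> result = 10.4
10.4


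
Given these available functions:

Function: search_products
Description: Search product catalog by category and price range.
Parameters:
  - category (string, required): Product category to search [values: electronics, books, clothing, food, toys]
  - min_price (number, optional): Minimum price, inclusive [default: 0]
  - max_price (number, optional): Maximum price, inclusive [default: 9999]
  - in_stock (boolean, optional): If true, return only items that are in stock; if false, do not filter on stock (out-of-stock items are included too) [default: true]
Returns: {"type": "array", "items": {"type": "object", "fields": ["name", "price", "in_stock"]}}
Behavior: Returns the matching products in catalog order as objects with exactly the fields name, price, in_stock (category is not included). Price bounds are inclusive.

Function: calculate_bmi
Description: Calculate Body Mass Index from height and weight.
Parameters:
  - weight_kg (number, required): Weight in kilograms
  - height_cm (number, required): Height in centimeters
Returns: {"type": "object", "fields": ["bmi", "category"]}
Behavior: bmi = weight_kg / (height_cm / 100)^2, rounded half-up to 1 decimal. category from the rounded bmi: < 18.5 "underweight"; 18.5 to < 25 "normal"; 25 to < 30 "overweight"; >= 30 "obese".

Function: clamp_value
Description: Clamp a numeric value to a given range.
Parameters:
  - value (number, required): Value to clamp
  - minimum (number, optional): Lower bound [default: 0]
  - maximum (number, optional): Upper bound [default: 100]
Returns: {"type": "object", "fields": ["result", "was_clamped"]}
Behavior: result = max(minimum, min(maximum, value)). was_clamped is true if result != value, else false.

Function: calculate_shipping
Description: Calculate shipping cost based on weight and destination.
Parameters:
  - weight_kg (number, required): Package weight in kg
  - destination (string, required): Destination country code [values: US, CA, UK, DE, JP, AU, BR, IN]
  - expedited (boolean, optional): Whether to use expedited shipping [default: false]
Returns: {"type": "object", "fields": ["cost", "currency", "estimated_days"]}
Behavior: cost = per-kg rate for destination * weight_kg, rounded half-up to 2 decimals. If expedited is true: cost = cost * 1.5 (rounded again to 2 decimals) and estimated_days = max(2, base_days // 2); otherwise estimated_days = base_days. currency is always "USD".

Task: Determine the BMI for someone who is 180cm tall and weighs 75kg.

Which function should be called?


The task needs a function whose description is: Calculate Body Mass Index from height and weight.
calculate_bmi


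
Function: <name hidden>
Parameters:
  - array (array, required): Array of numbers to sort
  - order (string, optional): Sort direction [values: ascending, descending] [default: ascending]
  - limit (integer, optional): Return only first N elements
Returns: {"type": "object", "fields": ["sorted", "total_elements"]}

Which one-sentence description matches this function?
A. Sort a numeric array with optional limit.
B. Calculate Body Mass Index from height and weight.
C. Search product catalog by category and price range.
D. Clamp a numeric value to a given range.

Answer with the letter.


Parameters array, order, limit and return ["sorted", "total_elements"] fit: Sort a numeric array with optional limit.
A


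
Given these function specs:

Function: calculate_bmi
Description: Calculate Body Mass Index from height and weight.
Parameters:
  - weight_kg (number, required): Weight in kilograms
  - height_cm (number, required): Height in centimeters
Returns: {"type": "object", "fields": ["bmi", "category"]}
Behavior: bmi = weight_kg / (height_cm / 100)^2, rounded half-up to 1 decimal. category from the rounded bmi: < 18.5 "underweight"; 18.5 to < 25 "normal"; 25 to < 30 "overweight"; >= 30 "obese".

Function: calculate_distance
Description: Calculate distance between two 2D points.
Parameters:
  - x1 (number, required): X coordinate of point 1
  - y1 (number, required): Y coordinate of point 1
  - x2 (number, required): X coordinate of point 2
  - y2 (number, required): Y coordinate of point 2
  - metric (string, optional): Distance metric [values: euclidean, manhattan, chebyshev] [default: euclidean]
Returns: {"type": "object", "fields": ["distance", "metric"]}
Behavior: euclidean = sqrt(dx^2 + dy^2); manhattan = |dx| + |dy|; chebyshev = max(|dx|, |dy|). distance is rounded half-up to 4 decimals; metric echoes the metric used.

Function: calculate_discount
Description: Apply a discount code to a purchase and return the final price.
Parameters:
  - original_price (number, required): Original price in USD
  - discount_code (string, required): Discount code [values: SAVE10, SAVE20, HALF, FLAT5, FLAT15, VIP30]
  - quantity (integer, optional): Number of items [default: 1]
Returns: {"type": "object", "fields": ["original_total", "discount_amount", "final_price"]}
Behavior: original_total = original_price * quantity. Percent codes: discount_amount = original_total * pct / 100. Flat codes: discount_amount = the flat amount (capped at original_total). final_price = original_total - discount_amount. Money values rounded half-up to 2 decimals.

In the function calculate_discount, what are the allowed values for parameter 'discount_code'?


The calculate_discount spec declares:
  - discount_code (string, required): Discount code [values: SAVE10, SAVE20, HALF, FLAT5, FLAT15, VIP30]
Allowed values:
SAVE10, SAVE20, HALF, FLAT5, FLAT15, VIP30


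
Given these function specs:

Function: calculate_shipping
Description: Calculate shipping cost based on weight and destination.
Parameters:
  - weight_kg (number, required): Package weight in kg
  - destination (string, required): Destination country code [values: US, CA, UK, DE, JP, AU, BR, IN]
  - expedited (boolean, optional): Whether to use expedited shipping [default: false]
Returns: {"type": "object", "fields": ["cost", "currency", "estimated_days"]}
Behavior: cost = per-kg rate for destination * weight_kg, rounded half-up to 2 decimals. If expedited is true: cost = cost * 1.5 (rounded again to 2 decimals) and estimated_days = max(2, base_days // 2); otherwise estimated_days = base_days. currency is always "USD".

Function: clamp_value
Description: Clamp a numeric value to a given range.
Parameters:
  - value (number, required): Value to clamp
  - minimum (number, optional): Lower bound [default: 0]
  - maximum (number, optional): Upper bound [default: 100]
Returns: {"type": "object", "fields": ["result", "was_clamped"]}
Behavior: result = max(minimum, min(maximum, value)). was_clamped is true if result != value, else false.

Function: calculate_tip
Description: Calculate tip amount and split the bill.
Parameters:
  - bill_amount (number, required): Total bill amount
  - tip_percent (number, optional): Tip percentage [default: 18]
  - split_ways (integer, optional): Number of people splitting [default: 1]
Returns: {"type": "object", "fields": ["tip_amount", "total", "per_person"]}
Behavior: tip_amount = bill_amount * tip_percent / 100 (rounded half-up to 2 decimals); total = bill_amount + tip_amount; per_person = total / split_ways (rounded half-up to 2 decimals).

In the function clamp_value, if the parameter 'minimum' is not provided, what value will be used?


The clamp_value spec declares:
  - minimum (number, optional): Lower bound [default: 0]
Default:
0


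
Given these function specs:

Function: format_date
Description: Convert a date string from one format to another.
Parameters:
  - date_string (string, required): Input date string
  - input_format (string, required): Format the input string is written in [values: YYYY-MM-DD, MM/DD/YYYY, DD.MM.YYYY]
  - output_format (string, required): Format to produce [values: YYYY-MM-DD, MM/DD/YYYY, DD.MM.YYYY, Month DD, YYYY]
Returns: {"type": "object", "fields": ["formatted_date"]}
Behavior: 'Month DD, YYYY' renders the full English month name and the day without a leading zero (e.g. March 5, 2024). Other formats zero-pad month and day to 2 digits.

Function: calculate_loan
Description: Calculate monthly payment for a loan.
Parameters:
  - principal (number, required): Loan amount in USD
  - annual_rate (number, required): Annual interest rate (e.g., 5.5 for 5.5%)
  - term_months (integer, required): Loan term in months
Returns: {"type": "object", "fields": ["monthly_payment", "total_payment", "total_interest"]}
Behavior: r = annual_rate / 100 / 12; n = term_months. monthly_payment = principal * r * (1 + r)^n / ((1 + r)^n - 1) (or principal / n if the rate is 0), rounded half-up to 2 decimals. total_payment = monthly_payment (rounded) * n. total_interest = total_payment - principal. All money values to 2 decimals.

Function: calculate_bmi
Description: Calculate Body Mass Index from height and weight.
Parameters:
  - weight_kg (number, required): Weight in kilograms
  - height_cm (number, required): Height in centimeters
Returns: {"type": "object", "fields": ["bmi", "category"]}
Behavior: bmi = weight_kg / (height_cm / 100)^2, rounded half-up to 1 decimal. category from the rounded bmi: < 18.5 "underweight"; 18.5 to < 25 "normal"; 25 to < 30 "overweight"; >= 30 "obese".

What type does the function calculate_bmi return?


The calculate_bmi spec declares Returns: {"type": "object", "fields": ["bmi", "category"]}
Type:
object


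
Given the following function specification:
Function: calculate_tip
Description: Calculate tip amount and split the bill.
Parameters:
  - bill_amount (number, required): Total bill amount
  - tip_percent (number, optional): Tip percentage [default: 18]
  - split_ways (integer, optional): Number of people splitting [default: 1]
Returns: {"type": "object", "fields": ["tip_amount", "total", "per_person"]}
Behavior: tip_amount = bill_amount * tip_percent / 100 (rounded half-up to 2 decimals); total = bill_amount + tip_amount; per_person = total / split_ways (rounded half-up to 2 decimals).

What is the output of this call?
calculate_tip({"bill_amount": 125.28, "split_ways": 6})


Defaults applied: tip_percent=18
tip_amount = 125.28 * 18/100 = 22.5504 -> 22.55
total = 125.28 + 22.55 = 147.83
per_person = 147.83 / 6 = 24.638333 -> 24.64
Output:
{"tip_amount": 22.55, "total": 147.83, "per_person": 24.64}


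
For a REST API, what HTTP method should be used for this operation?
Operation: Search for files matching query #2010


GET = read, POST = create, PUT = update/replace, DELETE = remove
This operation is a read.
GET
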